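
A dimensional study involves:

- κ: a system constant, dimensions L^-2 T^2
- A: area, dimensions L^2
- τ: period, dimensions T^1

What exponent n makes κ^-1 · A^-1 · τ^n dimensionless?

2

Balance the T exponent: (1)·n from τ, plus −(2) − (0) = -2 from the rest, must sum to zero.
n − 2 = 0, so n = 2.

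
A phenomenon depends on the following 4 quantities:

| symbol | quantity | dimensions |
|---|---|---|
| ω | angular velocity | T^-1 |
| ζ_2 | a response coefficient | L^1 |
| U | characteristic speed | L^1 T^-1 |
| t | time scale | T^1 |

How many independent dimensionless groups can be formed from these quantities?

2

There are 4 variables and 2 base dimensions (L, T).
The dimension matrix has rank 2.
Independent dimensionless groups: 4 − 2 = 2.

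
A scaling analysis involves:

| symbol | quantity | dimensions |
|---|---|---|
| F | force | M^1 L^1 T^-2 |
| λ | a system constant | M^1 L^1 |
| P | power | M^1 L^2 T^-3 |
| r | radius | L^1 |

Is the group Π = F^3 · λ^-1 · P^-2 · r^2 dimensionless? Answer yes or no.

Sum the exponent of each base dimension across the product:
  M: 3·[F]_M − [λ]_M − 2·[P]_M + 2·[r]_M = 3·(1) − (1) − 2·(1) + 2·(0) = 0
  L: 3·[F]_L − [λ]_L − 2·[P]_L + 2·[r]_L = 3·(1) − (1) − 2·(2) + 2·(1) = 0
  T: 3·[F]_T − [λ]_T − 2·[P]_T + 2·[r]_T = 3·(-2) − (0) − 2·(-3) + 2·(0) = 0
All base exponents vanish — dimensionless.

yes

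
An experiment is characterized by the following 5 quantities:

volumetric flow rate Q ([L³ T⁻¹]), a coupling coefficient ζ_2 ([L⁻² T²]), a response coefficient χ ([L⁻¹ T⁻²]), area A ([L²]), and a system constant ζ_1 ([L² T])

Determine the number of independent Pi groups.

There are 5 variables and 2 base dimensions (L, T).
The dimension matrix has rank 2.
Independent dimensionless groups: 5 − 2 = 3.

3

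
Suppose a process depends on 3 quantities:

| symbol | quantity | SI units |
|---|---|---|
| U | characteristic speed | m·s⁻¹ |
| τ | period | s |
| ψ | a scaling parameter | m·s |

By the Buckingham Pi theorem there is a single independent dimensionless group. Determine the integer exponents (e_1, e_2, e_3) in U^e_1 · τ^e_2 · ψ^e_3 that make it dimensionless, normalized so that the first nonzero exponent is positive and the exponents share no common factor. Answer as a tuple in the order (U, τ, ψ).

L: e_1·(1) + e_2·(0) + e_3·(1) = 0
T: e_1·(-1) + e_2·(1) + e_3·(1) = 0
Solving this homogeneous linear system for the smallest-integer solution (first nonzero entry positive) gives (1, 2, -1).

(1, 2, -1)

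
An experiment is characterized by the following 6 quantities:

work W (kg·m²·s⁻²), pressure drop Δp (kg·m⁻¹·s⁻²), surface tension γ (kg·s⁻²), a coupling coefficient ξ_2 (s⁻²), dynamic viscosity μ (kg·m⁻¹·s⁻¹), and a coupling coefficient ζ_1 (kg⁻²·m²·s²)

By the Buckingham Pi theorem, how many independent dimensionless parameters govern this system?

3

There are 6 variables and 3 base dimensions (M, L, T).
The dimension matrix has rank 3.
Independent dimensionless groups: 6 − 3 = 3.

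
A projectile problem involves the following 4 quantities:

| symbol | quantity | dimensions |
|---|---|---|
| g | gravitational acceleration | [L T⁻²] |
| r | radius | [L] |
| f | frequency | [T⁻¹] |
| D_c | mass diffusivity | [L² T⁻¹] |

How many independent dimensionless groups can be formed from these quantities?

2

There are 4 variables and 2 base dimensions (L, T).
The dimension matrix has rank 2.
Independent dimensionless groups: 4 − 2 = 2.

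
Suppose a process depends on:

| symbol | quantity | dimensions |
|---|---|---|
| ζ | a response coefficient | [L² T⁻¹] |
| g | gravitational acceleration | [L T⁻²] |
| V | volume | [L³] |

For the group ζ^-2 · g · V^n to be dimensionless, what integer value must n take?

Balance the L exponent: (3)·n from V, plus −2·(2) + (1) = -3 from the rest, must sum to zero.
3n − 3 = 0, so n = 1.

1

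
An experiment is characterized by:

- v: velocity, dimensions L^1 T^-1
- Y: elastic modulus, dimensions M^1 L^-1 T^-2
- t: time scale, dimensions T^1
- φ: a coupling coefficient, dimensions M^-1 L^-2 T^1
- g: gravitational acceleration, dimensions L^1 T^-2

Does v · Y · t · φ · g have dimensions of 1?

no

Sum the exponent of each base dimension across the product:
  M: [v]_M + [Y]_M + [t]_M + [φ]_M + [g]_M = (0) + (1) + (0) + (-1) + (0) = 0
  L: [v]_L + [Y]_L + [t]_L + [φ]_L + [g]_L = (1) + (-1) + (0) + (-2) + (1) = -1
  T: [v]_T + [Y]_T + [t]_T + [φ]_T + [g]_T = (-1) + (-2) + (1) + (1) + (-2) = -3
Net dimensions [L⁻¹ T⁻³] ≠ [1] — not dimensionless.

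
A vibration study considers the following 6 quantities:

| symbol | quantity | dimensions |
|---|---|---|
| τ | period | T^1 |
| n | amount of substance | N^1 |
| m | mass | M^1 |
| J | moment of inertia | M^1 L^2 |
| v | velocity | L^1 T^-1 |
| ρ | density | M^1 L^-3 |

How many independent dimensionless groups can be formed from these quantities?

2

There are 6 variables and 4 base dimensions (M, L, T, N).
The dimension matrix has rank 4.
Independent dimensionless groups: 6 − 4 = 2.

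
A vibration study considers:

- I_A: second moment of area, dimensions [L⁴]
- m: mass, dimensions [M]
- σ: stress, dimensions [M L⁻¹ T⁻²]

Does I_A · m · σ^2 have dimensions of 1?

Sum the exponent of each base dimension across the product:
  M: [I_A]_M + [m]_M + 2·[σ]_M = (0) + (1) + 2·(1) = 3
  L: [I_A]_L + [m]_L + 2·[σ]_L = (4) + (0) + 2·(-1) = 2
  T: [I_A]_T + [m]_T + 2·[σ]_T = (0) + (0) + 2·(-2) = -4
Net dimensions [M³ L² T⁻⁴] ≠ [1] — not dimensionless.

no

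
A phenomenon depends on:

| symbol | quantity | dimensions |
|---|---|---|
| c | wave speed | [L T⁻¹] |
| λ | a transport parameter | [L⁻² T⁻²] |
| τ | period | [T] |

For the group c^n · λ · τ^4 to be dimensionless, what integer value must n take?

2

Balance the L exponent: (1)·n from c, plus (-2) + 4·(0) = -2 from the rest, must sum to zero.
n − 2 = 0, so n = 2.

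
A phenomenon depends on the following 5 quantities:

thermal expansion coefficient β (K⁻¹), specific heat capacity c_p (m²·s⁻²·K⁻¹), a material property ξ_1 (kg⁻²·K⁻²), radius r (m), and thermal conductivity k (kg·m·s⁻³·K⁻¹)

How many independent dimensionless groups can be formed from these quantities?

There are 5 variables and 4 base dimensions (M, L, T, Θ).
The dimension matrix has rank 4.
Independent dimensionless groups: 5 − 4 = 1.

1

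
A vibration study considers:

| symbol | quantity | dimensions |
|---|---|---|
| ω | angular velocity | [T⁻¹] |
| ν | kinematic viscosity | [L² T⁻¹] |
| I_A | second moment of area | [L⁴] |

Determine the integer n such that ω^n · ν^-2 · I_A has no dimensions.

2

Balance the T exponent: (-1)·n from ω, plus −2·(-1) + (0) = 2 from the rest, must sum to zero.
−n + 2 = 0, so n = 2.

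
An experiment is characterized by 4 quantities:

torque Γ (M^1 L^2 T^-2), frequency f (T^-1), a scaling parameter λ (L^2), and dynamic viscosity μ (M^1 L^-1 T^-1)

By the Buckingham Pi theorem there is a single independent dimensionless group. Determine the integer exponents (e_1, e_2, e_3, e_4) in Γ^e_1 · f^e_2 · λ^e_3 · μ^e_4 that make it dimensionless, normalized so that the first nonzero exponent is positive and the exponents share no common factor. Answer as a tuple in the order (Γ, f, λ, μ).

M: e_1·(1) + e_2·(0) + e_3·(0) + e_4·(1) = 0
L: e_1·(2) + e_2·(0) + e_3·(2) + e_4·(-1) = 0
T: e_1·(-2) + e_2·(-1) + e_3·(0) + e_4·(-1) = 0
Solving this homogeneous linear system for the smallest-integer solution (first nonzero entry positive) gives (2, -2, -3, -2).

(2, -2, -3, -2)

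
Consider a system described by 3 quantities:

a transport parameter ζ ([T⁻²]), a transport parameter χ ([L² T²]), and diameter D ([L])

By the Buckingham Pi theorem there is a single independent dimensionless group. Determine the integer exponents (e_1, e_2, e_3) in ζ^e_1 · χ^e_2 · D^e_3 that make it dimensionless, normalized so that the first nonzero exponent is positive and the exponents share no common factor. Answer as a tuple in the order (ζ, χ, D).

L: e_1·(0) + e_2·(2) + e_3·(1) = 0
T: e_1·(-2) + e_2·(2) + e_3·(0) = 0
Solving this homogeneous linear system for the smallest-integer solution (first nonzero entry positive) gives (1, 1, -2).

(1, 1, -2)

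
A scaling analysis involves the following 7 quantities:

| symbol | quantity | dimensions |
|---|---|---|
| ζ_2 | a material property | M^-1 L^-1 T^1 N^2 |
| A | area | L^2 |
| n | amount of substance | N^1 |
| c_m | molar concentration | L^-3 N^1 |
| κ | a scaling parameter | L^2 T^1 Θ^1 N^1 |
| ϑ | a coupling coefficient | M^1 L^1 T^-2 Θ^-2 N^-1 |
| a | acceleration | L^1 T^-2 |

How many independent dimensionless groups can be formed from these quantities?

2

There are 7 variables and 5 base dimensions (M, L, T, Θ, N).
The dimension matrix has rank 5.
Independent dimensionless groups: 7 − 5 = 2.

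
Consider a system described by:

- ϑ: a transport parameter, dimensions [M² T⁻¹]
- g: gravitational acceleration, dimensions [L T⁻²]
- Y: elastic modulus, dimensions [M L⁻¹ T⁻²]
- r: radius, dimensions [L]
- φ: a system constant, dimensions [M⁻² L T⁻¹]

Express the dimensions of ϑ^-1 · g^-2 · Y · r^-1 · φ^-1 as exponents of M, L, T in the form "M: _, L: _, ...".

Collect each base-dimension exponent across the product:
  M: −(2) − 2·(0) + (1) − (0) − (-2) = 1
  L: −(0) − 2·(1) + (-1) − (1) − (1) = -5
  T: −(-1) − 2·(-2) + (-2) − (0) − (-1) = 4
So the dimensions are [M L⁻⁵ T⁴].

M: 1, L: -5, T: 4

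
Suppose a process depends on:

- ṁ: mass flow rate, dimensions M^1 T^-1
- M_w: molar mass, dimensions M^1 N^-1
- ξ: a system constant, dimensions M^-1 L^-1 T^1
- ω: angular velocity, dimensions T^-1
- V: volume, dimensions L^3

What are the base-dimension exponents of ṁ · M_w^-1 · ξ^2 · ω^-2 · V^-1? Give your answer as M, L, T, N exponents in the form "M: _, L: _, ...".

M: -2, L: -5, T: 3, N: 1

Collect each base-dimension exponent across the product:
  M: (1) − (1) + 2·(-1) − 2·(0) − (0) = -2
  L: (0) − (0) + 2·(-1) − 2·(0) − (3) = -5
  T: (-1) − (0) + 2·(1) − 2·(-1) − (0) = 3
  N: (0) − (-1) + 2·(0) − 2·(0) − (0) = 1
So the dimensions are [M⁻² L⁻⁵ T³ N].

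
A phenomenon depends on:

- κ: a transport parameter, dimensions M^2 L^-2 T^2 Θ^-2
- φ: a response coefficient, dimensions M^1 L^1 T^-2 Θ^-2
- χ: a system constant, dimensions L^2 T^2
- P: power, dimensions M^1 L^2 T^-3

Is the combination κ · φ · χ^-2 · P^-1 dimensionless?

Sum the exponent of each base dimension across the product:
  M: [κ]_M + [φ]_M − 2·[χ]_M − [P]_M = (2) + (1) − 2·(0) − (1) = 2
  L: [κ]_L + [φ]_L − 2·[χ]_L − [P]_L = (-2) + (1) − 2·(2) − (2) = -7
  T: [κ]_T + [φ]_T − 2·[χ]_T − [P]_T = (2) + (-2) − 2·(2) − (-3) = -1
  Θ: [κ]_Θ + [φ]_Θ − 2·[χ]_Θ − [P]_Θ = (-2) + (-2) − 2·(0) − (0) = -4
Net dimensions [M² L⁻⁷ T⁻¹ Θ⁻⁴] ≠ [1] — not dimensionless.

no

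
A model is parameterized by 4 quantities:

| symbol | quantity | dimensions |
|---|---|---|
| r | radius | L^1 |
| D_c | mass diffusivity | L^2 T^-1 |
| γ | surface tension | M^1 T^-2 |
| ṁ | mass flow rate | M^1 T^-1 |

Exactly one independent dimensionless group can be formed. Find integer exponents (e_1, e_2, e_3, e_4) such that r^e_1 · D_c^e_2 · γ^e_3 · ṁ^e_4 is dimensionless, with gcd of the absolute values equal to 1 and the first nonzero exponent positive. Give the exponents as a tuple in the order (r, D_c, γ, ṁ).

M: e_1·(0) + e_2·(0) + e_3·(1) + e_4·(1) = 0
L: e_1·(1) + e_2·(2) + e_3·(0) + e_4·(0) = 0
T: e_1·(0) + e_2·(-1) + e_3·(-2) + e_4·(-1) = 0
Solving this homogeneous linear system for the smallest-integer solution (first nonzero entry positive) gives (2, -1, 1, -1).

(2, -1, 1, -1)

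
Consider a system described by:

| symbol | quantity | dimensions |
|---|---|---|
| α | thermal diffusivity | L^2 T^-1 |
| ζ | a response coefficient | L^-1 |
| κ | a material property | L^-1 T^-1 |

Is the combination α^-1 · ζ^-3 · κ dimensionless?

Sum the exponent of each base dimension across the product:
  L: −[α]_L − 3·[ζ]_L + [κ]_L = −(2) − 3·(-1) + (-1) = 0
  T: −[α]_T − 3·[ζ]_T + [κ]_T = −(-1) − 3·(0) + (-1) = 0
All base exponents vanish — dimensionless.

yes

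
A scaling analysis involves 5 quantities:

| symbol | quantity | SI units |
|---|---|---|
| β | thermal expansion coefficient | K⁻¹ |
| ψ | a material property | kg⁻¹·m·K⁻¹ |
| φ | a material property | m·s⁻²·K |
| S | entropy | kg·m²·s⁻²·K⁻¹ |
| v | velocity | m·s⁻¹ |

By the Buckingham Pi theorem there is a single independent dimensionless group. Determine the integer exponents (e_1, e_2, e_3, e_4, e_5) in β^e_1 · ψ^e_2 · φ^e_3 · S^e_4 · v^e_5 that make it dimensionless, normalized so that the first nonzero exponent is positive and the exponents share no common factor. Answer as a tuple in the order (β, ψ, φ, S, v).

M: e_1·(0) + e_2·(-1) + e_3·(0) + e_4·(1) + e_5·(0) = 0
L: e_1·(0) + e_2·(1) + e_3·(1) + e_4·(2) + e_5·(1) = 0
T: e_1·(0) + e_2·(0) + e_3·(-2) + e_4·(-2) + e_5·(-1) = 0
Θ: e_1·(-1) + e_2·(-1) + e_3·(1) + e_4·(-1) + e_5·(0) = 0
Solving this homogeneous linear system for the smallest-integer solution (first nonzero entry positive) gives (1, -1, -1, -1, 4).

(1, -1, -1, -1, 4)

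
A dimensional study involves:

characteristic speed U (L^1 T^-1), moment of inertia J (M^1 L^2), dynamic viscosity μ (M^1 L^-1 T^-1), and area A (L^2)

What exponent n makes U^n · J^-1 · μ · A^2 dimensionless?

-1

Balance the L exponent: (1)·n from U, plus −(2) + (-1) + 2·(2) = 1 from the rest, must sum to zero.
n + 1 = 0, so n = -1.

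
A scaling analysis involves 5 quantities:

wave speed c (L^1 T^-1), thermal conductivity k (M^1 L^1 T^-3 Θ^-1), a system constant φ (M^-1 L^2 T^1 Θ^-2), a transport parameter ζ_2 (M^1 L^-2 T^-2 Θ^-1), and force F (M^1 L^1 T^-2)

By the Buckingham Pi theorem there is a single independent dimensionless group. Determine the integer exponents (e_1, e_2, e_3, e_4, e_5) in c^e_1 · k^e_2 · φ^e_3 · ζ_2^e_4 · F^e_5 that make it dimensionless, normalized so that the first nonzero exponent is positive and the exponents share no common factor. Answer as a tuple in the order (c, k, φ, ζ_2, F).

(3, -4, 1, 2, 3)

M: e_1·(0) + e_2·(1) + e_3·(-1) + e_4·(1) + e_5·(1) = 0
L: e_1·(1) + e_2·(1) + e_3·(2) + e_4·(-2) + e_5·(1) = 0
T: e_1·(-1) + e_2·(-3) + e_3·(1) + e_4·(-2) + e_5·(-2) = 0
Θ: e_1·(0) + e_2·(-1) + e_3·(-2) + e_4·(-1) + e_5·(0) = 0
Solving this homogeneous linear system for the smallest-integer solution (first nonzero entry positive) gives (3, -4, 1, 2, 3).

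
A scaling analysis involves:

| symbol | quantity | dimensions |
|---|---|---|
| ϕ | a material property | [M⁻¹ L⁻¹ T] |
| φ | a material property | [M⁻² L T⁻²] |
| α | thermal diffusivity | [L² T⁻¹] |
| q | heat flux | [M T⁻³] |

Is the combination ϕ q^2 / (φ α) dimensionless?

no

Sum the exponent of each base dimension across the product:
  M: [ϕ]_M − [φ]_M − [α]_M + 2·[q]_M = (-1) − (-2) − (0) + 2·(1) = 3
  L: [ϕ]_L − [φ]_L − [α]_L + 2·[q]_L = (-1) − (1) − (2) + 2·(0) = -4
  T: [ϕ]_T − [φ]_T − [α]_T + 2·[q]_T = (1) − (-2) − (-1) + 2·(-3) = -2
Net dimensions [M³ L⁻⁴ T⁻²] ≠ [1] — not dimensionless.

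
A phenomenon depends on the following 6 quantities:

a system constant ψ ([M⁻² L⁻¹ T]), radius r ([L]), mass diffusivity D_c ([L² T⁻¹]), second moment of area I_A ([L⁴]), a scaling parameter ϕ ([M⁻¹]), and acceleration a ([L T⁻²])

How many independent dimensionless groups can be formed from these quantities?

There are 6 variables and 3 base dimensions (M, L, T).
The dimension matrix has rank 3.
Independent dimensionless groups: 6 − 3 = 3.

3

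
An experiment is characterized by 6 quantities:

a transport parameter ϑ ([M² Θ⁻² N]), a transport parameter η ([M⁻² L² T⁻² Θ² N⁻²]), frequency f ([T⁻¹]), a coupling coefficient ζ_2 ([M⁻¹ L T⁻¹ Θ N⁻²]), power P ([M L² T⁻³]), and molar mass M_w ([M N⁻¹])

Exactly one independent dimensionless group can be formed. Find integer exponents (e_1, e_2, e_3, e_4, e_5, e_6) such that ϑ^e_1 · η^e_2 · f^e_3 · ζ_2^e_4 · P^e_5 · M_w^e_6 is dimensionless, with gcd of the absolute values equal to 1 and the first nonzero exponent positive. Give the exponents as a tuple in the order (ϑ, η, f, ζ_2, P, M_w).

(1, 2, 1, -2, -1, 1)

M: e_1·(2) + e_2·(-2) + e_3·(0) + e_4·(-1) + e_5·(1) + e_6·(1) = 0
L: e_1·(0) + e_2·(2) + e_3·(0) + e_4·(1) + e_5·(2) + e_6·(0) = 0
T: e_1·(0) + e_2·(-2) + e_3·(-1) + e_4·(-1) + e_5·(-3) + e_6·(0) = 0
Θ: e_1·(-2) + e_2·(2) + e_3·(0) + e_4·(1) + e_5·(0) + e_6·(0) = 0
N: e_1·(1) + e_2·(-2) + e_3·(0) + e_4·(-2) + e_5·(0) + e_6·(-1) = 0
Solving this homogeneous linear system for the smallest-integer solution (first nonzero entry positive) gives (1, 2, 1, -2, -1, 1).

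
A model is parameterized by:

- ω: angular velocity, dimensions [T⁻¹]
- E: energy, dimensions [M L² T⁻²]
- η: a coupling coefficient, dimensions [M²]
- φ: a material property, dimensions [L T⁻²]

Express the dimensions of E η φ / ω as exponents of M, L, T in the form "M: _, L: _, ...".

M: 3, L: 3, T: -3

Collect each base-dimension exponent across the product:
  M: −(0) + (1) + (2) + (0) = 3
  L: −(0) + (2) + (0) + (1) = 3
  T: −(-1) + (-2) + (0) + (-2) = -3
So the dimensions are [M³ L³ T⁻³].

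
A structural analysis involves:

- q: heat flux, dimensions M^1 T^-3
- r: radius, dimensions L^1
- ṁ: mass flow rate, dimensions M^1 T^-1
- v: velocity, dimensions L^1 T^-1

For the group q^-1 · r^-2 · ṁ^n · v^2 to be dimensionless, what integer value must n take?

Balance the M exponent: (1)·n from ṁ, plus −(1) − 2·(0) + 2·(0) = -1 from the rest, must sum to zero.
n − 1 = 0, so n = 1.

1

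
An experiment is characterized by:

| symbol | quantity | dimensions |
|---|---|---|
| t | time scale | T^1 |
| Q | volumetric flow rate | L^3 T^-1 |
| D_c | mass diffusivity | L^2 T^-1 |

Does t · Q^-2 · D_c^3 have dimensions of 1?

Sum the exponent of each base dimension across the product:
  M: [t]_M − 2·[Q]_M + 3·[D_c]_M = (0) − 2·(0) + 3·(0) = 0
  L: [t]_L − 2·[Q]_L + 3·[D_c]_L = (0) − 2·(3) + 3·(2) = 0
  T: [t]_T − 2·[Q]_T + 3·[D_c]_T = (1) − 2·(-1) + 3·(-1) = 0
  Θ: [t]_Θ − 2·[Q]_Θ + 3·[D_c]_Θ = (0) − 2·(0) + 3·(0) = 0
  N: [t]_N − 2·[Q]_N + 3·[D_c]_N = (0) − 2·(0) + 3·(0) = 0
All base exponents vanish — dimensionless.

yes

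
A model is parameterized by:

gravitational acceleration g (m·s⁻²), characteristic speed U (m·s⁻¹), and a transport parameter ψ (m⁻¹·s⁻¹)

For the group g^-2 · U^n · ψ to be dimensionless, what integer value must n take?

Balance the L exponent: (1)·n from U, plus −2·(1) + (-1) = -3 from the rest, must sum to zero.
n − 3 = 0, so n = 3.

3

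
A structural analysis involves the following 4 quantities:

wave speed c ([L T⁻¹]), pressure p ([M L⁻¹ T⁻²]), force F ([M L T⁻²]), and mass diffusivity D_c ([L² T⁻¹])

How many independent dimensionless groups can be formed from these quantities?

There are 4 variables and 3 base dimensions (M, L, T).
The dimension matrix has rank 3.
Independent dimensionless groups: 4 − 3 = 1.

1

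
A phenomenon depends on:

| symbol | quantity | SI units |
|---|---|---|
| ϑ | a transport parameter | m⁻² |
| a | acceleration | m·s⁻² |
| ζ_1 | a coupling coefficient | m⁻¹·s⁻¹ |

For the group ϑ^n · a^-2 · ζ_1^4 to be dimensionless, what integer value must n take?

Balance the L exponent: (-2)·n from ϑ, plus −2·(1) + 4·(-1) = -6 from the rest, must sum to zero.
-2n − 6 = 0, so n = -3.

-3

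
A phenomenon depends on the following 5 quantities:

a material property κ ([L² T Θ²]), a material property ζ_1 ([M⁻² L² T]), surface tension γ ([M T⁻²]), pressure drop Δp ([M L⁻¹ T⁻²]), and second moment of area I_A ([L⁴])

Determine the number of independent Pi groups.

1

There are 5 variables and 4 base dimensions (M, L, T, Θ).
The dimension matrix has rank 4.
Independent dimensionless groups: 5 − 4 = 1.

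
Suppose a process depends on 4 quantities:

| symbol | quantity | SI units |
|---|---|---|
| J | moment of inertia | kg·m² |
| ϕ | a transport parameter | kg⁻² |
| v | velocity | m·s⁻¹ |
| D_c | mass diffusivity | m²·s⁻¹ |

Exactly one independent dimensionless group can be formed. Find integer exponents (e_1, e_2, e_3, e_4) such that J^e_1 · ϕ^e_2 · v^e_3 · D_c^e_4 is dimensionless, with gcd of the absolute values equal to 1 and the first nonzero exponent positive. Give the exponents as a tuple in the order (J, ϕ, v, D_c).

(2, 1, 4, -4)

M: e_1·(1) + e_2·(-2) + e_3·(0) + e_4·(0) = 0
L: e_1·(2) + e_2·(0) + e_3·(1) + e_4·(2) = 0
T: e_1·(0) + e_2·(0) + e_3·(-1) + e_4·(-1) = 0
Solving this homogeneous linear system for the smallest-integer solution (first nonzero entry positive) gives (2, 1, 4, -4).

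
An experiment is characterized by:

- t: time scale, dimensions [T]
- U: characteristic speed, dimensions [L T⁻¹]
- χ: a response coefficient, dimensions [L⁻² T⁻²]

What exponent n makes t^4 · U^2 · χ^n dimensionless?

Balance the L exponent: (-2)·n from χ, plus 4·(0) + 2·(1) = 2 from the rest, must sum to zero.
-2n + 2 = 0, so n = 1.

1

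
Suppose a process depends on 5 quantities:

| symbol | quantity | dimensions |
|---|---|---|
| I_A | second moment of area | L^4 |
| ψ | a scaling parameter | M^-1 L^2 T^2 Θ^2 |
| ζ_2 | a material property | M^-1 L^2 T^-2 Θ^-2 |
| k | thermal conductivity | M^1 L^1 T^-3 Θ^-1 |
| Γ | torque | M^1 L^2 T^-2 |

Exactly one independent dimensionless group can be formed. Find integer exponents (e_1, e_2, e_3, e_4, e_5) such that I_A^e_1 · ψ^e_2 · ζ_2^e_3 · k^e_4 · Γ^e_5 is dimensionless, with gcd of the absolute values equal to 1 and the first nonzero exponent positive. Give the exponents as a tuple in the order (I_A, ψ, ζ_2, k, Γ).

M: e_1·(0) + e_2·(-1) + e_3·(-1) + e_4·(1) + e_5·(1) = 0
L: e_1·(4) + e_2·(2) + e_3·(2) + e_4·(1) + e_5·(2) = 0
T: e_1·(0) + e_2·(2) + e_3·(-2) + e_4·(-3) + e_5·(-2) = 0
Θ: e_1·(0) + e_2·(2) + e_3·(-2) + e_4·(-1) + e_5·(0) = 0
Solving this homogeneous linear system for the smallest-integer solution (first nonzero entry positive) gives (1, 1, -1, 4, -4).

(1, 1, -1, 4, -4)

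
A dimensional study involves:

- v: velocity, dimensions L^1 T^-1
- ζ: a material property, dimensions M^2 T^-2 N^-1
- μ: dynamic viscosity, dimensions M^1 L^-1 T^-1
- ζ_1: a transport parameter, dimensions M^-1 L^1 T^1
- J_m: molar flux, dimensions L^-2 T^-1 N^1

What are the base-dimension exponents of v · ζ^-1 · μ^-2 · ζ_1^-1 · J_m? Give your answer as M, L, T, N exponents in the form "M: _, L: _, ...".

Collect each base-dimension exponent across the product:
  M: (0) − (2) − 2·(1) − (-1) + (0) = -3
  L: (1) − (0) − 2·(-1) − (1) + (-2) = 0
  T: (-1) − (-2) − 2·(-1) − (1) + (-1) = 1
  N: (0) − (-1) − 2·(0) − (0) + (1) = 2
So the dimensions are [M⁻³ T N²].

M: -3, L: 0, T: 1, N: 2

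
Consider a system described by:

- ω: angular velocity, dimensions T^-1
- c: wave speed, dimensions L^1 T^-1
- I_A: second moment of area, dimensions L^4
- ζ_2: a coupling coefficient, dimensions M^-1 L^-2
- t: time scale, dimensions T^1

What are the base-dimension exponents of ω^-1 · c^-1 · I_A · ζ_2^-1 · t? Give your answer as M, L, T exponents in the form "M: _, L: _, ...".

M: 1, L: 5, T: 3

Collect each base-dimension exponent across the product:
  M: −(0) − (0) + (0) − (-1) + (0) = 1
  L: −(0) − (1) + (4) − (-2) + (0) = 5
  T: −(-1) − (-1) + (0) − (0) + (1) = 3
So the dimensions are [M L⁵ T³].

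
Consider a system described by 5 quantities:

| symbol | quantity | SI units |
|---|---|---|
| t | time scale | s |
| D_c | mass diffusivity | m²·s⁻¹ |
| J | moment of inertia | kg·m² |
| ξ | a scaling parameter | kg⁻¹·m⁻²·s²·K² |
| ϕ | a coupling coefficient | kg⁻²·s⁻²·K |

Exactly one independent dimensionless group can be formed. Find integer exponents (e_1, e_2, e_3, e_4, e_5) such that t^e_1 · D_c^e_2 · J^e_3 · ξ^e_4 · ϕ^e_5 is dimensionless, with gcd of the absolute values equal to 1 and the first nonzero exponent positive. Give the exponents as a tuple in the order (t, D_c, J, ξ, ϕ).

M: e_1·(0) + e_2·(0) + e_3·(1) + e_4·(-1) + e_5·(-2) = 0
L: e_1·(0) + e_2·(2) + e_3·(2) + e_4·(-2) + e_5·(0) = 0
T: e_1·(1) + e_2·(-1) + e_3·(0) + e_4·(2) + e_5·(-2) = 0
Θ: e_1·(0) + e_2·(0) + e_3·(0) + e_4·(2) + e_5·(1) = 0
Solving this homogeneous linear system for the smallest-integer solution (first nonzero entry positive) gives (2, -4, 3, -1, 2).

(2, -4, 3, -1, 2)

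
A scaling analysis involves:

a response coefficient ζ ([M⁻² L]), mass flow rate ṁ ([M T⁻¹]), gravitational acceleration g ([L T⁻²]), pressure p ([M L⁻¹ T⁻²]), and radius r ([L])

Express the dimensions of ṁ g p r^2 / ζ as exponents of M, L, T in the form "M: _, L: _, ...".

M: 4, L: 1, T: -5

Collect each base-dimension exponent across the product:
  M: −(-2) + (1) + (0) + (1) + 2·(0) = 4
  L: −(1) + (0) + (1) + (-1) + 2·(1) = 1
  T: −(0) + (-1) + (-2) + (-2) + 2·(0) = -5
So the dimensions are [M⁴ L T⁻⁵].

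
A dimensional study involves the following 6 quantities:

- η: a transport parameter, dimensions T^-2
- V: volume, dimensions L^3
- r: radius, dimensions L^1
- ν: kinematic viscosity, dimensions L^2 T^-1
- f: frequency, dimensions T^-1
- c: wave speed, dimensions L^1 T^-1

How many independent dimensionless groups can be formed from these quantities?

There are 6 variables and 2 base dimensions (L, T).
The dimension matrix has rank 2.
Independent dimensionless groups: 6 − 2 = 4.

4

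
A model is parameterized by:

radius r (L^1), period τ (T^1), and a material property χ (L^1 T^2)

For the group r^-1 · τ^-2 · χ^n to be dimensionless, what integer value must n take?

1

Balance the L exponent: (1)·n from χ, plus −(1) − 2·(0) = -1 from the rest, must sum to zero.
n − 1 = 0, so n = 1.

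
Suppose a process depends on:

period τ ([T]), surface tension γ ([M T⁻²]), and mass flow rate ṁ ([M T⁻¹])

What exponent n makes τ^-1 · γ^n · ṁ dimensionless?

Balance the M exponent: (1)·n from γ, plus −(0) + (1) = 1 from the rest, must sum to zero.
n + 1 = 0, so n = -1.

-1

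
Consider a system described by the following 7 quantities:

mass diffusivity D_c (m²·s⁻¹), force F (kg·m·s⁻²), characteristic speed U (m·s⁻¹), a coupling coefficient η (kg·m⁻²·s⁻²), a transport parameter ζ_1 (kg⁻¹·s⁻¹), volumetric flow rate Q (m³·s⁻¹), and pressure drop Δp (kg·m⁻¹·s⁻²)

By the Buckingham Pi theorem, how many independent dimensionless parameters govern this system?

4

There are 7 variables and 3 base dimensions (M, L, T).
The dimension matrix has rank 3.
Independent dimensionless groups: 7 − 3 = 4.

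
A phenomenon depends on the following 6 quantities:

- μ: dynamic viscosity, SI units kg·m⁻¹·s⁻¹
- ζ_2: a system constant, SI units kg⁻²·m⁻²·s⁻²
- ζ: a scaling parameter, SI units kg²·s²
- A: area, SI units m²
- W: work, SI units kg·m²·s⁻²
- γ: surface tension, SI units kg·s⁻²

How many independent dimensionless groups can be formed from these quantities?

There are 6 variables and 3 base dimensions (M, L, T).
The dimension matrix has rank 3.
Independent dimensionless groups: 6 − 3 = 3.

3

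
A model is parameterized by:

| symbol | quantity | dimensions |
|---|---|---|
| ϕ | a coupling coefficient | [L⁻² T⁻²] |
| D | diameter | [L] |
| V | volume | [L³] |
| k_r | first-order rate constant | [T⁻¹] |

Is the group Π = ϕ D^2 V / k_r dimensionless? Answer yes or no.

no

Sum the exponent of each base dimension across the product:
  L: [ϕ]_L + 2·[D]_L + [V]_L − [k_r]_L = (-2) + 2·(1) + (3) − (0) = 3
  T: [ϕ]_T + 2·[D]_T + [V]_T − [k_r]_T = (-2) + 2·(0) + (0) − (-1) = -1
Net dimensions [L³ T⁻¹] ≠ [1] — not dimensionless.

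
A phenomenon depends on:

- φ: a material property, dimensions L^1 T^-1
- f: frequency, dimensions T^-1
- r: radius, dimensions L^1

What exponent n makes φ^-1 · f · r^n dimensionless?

1

Balance the L exponent: (1)·n from r, plus −(1) + (0) = -1 from the rest, must sum to zero.
n − 1 = 0, so n = 1.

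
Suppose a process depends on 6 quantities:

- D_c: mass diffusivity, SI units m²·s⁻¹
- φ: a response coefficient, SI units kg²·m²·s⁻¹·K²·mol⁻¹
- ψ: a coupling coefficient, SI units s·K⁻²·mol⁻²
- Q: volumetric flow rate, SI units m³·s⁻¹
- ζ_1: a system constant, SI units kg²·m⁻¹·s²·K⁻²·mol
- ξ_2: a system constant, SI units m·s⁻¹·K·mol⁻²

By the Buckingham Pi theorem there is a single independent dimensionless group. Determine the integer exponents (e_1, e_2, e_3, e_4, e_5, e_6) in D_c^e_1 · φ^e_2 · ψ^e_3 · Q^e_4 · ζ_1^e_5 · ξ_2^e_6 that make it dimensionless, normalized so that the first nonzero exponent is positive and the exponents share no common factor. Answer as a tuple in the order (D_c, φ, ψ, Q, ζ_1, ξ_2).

M: e_1·(0) + e_2·(2) + e_3·(0) + e_4·(0) + e_5·(2) + e_6·(0) = 0
L: e_1·(2) + e_2·(2) + e_3·(0) + e_4·(3) + e_5·(-1) + e_6·(1) = 0
T: e_1·(-1) + e_2·(-1) + e_3·(1) + e_4·(-1) + e_5·(2) + e_6·(-1) = 0
Θ: e_1·(0) + e_2·(2) + e_3·(-2) + e_4·(0) + e_5·(-2) + e_6·(1) = 0
N: e_1·(0) + e_2·(-1) + e_3·(-2) + e_4·(0) + e_5·(1) + e_6·(-2) = 0
Solving this homogeneous linear system for the smallest-integer solution (first nonzero entry positive) gives (1, 1, 1, -1, -1, -2).

(1, 1, 1, -1, -1, -2)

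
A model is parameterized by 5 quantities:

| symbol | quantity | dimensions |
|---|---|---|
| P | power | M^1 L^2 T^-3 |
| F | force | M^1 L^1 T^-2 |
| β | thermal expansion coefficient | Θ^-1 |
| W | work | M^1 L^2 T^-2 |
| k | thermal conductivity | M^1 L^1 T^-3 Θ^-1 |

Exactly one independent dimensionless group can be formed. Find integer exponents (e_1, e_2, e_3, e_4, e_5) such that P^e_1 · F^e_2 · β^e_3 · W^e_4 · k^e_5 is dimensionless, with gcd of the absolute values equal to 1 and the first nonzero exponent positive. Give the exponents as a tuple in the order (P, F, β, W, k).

M: e_1·(1) + e_2·(1) + e_3·(0) + e_4·(1) + e_5·(1) = 0
L: e_1·(2) + e_2·(1) + e_3·(0) + e_4·(2) + e_5·(1) = 0
T: e_1·(-3) + e_2·(-2) + e_3·(0) + e_4·(-2) + e_5·(-3) = 0
Θ: e_1·(0) + e_2·(0) + e_3·(-1) + e_4·(0) + e_5·(-1) = 0
Solving this homogeneous linear system for the smallest-integer solution (first nonzero entry positive) gives (1, 1, 1, -1, -1).

(1, 1, 1, -1, -1)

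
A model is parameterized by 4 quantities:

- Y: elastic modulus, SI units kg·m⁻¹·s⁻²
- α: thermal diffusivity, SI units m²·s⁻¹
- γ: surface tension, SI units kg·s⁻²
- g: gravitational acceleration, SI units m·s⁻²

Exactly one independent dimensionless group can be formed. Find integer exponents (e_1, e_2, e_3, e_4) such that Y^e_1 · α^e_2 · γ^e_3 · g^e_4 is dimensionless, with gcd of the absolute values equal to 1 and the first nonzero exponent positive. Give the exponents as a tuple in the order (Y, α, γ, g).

(3, 2, -3, -1)

M: e_1·(1) + e_2·(0) + e_3·(1) + e_4·(0) = 0
L: e_1·(-1) + e_2·(2) + e_3·(0) + e_4·(1) = 0
T: e_1·(-2) + e_2·(-1) + e_3·(-2) + e_4·(-2) = 0
Solving this homogeneous linear system for the smallest-integer solution (first nonzero entry positive) gives (3, 2, -3, -1).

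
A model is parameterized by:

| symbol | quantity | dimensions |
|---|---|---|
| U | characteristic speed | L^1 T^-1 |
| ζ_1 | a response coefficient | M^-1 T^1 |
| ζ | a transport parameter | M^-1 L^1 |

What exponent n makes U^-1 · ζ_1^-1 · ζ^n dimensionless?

1

Balance the M exponent: (-1)·n from ζ, plus −(0) − (-1) = 1 from the rest, must sum to zero.
−n + 1 = 0, so n = 1.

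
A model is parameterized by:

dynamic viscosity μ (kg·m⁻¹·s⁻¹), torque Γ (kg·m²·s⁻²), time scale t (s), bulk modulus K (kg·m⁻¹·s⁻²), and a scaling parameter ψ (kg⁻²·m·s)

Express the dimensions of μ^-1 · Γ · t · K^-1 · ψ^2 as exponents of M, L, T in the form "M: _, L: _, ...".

Collect each base-dimension exponent across the product:
  M: −(1) + (1) + (0) − (1) + 2·(-2) = -5
  L: −(-1) + (2) + (0) − (-1) + 2·(1) = 6
  T: −(-1) + (-2) + (1) − (-2) + 2·(1) = 4
So the dimensions are [M⁻⁵ L⁶ T⁴].

M: -5, L: 6, T: 4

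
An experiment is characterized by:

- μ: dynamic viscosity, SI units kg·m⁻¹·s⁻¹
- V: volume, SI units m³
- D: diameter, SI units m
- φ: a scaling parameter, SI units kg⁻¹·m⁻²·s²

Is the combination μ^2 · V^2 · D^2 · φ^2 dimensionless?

no

Sum the exponent of each base dimension across the product:
  M: 2·[μ]_M + 2·[V]_M + 2·[D]_M + 2·[φ]_M = 2·(1) + 2·(0) + 2·(0) + 2·(-1) = 0
  L: 2·[μ]_L + 2·[V]_L + 2·[D]_L + 2·[φ]_L = 2·(-1) + 2·(3) + 2·(1) + 2·(-2) = 2
  T: 2·[μ]_T + 2·[V]_T + 2·[D]_T + 2·[φ]_T = 2·(-1) + 2·(0) + 2·(0) + 2·(2) = 2
Net dimensions [L² T²] ≠ [1] — not dimensionless.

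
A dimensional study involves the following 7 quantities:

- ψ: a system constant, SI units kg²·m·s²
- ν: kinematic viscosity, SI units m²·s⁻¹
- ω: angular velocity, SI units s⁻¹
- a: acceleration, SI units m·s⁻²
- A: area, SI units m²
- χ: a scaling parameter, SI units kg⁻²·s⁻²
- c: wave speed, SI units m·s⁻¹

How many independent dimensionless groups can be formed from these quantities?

4

There are 7 variables and 3 base dimensions (M, L, T).
The dimension matrix has rank 3.
Independent dimensionless groups: 7 − 3 = 4.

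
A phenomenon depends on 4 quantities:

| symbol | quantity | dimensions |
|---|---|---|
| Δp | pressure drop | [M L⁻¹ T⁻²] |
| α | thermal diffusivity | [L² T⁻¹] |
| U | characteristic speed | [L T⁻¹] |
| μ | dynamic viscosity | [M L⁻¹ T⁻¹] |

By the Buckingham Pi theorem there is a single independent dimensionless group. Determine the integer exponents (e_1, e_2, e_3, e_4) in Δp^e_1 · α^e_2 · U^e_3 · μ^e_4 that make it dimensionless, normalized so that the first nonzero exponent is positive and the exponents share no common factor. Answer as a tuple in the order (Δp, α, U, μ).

(1, 1, -2, -1)

M: e_1·(1) + e_2·(0) + e_3·(0) + e_4·(1) = 0
L: e_1·(-1) + e_2·(2) + e_3·(1) + e_4·(-1) = 0
T: e_1·(-2) + e_2·(-1) + e_3·(-1) + e_4·(-1) = 0
Solving this homogeneous linear system for the smallest-integer solution (first nonzero entry positive) gives (1, 1, -2, -1).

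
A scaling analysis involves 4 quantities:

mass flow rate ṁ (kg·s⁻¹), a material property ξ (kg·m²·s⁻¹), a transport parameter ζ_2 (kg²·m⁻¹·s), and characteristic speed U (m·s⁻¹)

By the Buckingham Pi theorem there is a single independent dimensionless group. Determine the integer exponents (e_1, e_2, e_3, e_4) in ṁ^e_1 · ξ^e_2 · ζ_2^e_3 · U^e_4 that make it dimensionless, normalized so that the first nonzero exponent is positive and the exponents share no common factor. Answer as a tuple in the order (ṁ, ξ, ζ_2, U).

M: e_1·(1) + e_2·(1) + e_3·(2) + e_4·(0) = 0
L: e_1·(0) + e_2·(2) + e_3·(-1) + e_4·(1) = 0
T: e_1·(-1) + e_2·(-1) + e_3·(1) + e_4·(-1) = 0
Solving this homogeneous linear system for the smallest-integer solution (first nonzero entry positive) gives (1, 1, -1, -3).

(1, 1, -1, -3)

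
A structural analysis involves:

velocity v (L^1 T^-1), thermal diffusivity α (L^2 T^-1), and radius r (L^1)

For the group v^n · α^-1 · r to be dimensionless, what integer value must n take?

Balance the L exponent: (1)·n from v, plus −(2) + (1) = -1 from the rest, must sum to zero.
n − 1 = 0, so n = 1.

1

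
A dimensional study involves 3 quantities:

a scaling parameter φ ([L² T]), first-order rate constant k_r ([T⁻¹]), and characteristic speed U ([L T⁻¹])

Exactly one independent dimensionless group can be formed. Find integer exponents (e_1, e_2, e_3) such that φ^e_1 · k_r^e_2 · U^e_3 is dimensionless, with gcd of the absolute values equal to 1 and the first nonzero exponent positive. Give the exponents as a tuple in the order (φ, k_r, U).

(1, 3, -2)

L: e_1·(2) + e_2·(0) + e_3·(1) = 0
T: e_1·(1) + e_2·(-1) + e_3·(-1) = 0
Solving this homogeneous linear system for the smallest-integer solution (first nonzero entry positive) gives (1, 3, -2).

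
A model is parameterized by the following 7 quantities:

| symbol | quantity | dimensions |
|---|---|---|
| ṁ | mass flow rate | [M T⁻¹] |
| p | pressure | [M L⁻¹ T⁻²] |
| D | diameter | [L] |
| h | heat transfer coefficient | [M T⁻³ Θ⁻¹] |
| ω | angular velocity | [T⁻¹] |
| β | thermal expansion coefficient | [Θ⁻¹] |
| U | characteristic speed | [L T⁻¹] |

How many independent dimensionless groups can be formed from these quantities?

There are 7 variables and 4 base dimensions (M, L, T, Θ).
The dimension matrix has rank 4.
Independent dimensionless groups: 7 − 4 = 3.

3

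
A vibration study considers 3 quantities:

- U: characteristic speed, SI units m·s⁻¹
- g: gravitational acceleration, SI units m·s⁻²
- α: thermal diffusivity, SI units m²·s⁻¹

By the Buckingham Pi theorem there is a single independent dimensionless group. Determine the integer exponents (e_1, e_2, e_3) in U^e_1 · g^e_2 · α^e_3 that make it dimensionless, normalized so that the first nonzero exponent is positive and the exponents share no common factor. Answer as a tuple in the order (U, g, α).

(3, -1, -1)

L: e_1·(1) + e_2·(1) + e_3·(2) = 0
T: e_1·(-1) + e_2·(-2) + e_3·(-1) = 0
Solving this homogeneous linear system for the smallest-integer solution (first nonzero entry positive) gives (3, -1, -1).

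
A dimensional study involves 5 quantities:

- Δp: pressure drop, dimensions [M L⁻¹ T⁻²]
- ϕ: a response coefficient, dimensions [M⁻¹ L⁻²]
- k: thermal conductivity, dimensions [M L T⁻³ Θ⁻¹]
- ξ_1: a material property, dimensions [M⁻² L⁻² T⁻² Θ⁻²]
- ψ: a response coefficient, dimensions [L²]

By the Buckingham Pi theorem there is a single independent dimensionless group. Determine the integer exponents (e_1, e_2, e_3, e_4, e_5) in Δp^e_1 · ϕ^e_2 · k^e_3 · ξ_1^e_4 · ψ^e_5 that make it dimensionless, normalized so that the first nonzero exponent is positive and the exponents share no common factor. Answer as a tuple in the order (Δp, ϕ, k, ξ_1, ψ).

(2, -2, -2, 1, 1)

M: e_1·(1) + e_2·(-1) + e_3·(1) + e_4·(-2) + e_5·(0) = 0
L: e_1·(-1) + e_2·(-2) + e_3·(1) + e_4·(-2) + e_5·(2) = 0
T: e_1·(-2) + e_2·(0) + e_3·(-3) + e_4·(-2) + e_5·(0) = 0
Θ: e_1·(0) + e_2·(0) + e_3·(-1) + e_4·(-2) + e_5·(0) = 0
Solving this homogeneous linear system for the smallest-integer solution (first nonzero entry positive) gives (2, -2, -2, 1, 1).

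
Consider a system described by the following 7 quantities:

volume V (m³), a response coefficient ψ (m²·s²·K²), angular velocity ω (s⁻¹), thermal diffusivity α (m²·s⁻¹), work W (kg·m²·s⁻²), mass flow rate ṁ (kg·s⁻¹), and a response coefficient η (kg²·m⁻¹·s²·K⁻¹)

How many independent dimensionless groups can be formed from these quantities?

3

There are 7 variables and 4 base dimensions (M, L, T, Θ).
The dimension matrix has rank 4.
Independent dimensionless groups: 7 − 4 = 3.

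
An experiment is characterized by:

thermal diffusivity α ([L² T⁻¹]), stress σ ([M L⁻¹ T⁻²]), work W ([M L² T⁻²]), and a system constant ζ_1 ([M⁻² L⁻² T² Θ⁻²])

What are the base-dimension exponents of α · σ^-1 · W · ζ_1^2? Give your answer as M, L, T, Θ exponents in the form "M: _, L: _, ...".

M: -4, L: 1, T: 3, Θ: -4

Collect each base-dimension exponent across the product:
  M: (0) − (1) + (1) + 2·(-2) = -4
  L: (2) − (-1) + (2) + 2·(-2) = 1
  T: (-1) − (-2) + (-2) + 2·(2) = 3
  Θ: (0) − (0) + (0) + 2·(-2) = -4
So the dimensions are [M⁻⁴ L T³ Θ⁻⁴].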